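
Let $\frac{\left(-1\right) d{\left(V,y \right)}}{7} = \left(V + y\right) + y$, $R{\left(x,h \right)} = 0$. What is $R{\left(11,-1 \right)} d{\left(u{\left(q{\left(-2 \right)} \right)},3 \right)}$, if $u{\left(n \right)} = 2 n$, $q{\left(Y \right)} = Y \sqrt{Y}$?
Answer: $0$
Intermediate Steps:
$q{\left(Y \right)} = Y^{\frac{3}{2}}$
$d{\left(V,y \right)} = - 14 y - 7 V$ ($d{\left(V,y \right)} = - 7 \left(\left(V + y\right) + y\right) = - 7 \left(V + 2 y\right) = - 14 y - 7 V$)
$R{\left(11,-1 \right)} d{\left(u{\left(q{\left(-2 \right)} \right)},3 \right)} = 0 \left(\left(-14\right) 3 - 7 \cdot 2 \left(-2\right)^{\frac{3}{2}}\right) = 0 \left(-42 - 7 \cdot 2 \left(- 2 i \sqrt{2}\right)\right) = 0 \left(-42 - 7 \left(- 4 i \sqrt{2}\right)\right) = 0 \left(-42 + 28 i \sqrt{2}\right) = 0$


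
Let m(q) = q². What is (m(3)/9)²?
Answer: 1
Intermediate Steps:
(m(3)/9)² = (3²/9)² = (9*(⅑))² = 1² = 1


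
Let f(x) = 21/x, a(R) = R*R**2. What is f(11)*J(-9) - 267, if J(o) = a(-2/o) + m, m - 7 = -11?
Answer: -734047/2673 ≈ -274.62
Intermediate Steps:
a(R) = R**3
m = -4 (m = 7 - 11 = -4)
J(o) = -4 - 8/o**3 (J(o) = (-2/o)**3 - 4 = -8/o**3 - 4 = -4 - 8/o**3)
f(11)*J(-9) - 267 = (21/11)*(-4 - 8/(-9)**3) - 267 = (21*(1/11))*(-4 - 8*(-1/729)) - 267 = 21*(-4 + 8/729)/11 - 267 = (21/11)*(-2908/729) - 267 = -20356/2673 - 267 = -734047/2673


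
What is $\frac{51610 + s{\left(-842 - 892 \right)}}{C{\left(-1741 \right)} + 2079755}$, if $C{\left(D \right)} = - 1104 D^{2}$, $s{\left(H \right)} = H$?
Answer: $- \frac{49876}{3344233669} \approx -1.4914 \cdot 10^{-5}$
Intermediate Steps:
$\frac{51610 + s{\left(-842 - 892 \right)}}{C{\left(-1741 \right)} + 2079755} = \frac{51610 - 1734}{- 1104 \left(-1741\right)^{2} + 2079755} = \frac{51610 - 1734}{\left(-1104\right) 3031081 + 2079755} = \frac{49876}{-3346313424 + 2079755} = \frac{49876}{-3344233669} = 49876 \left(- \frac{1}{3344233669}\right) = - \frac{49876}{3344233669}$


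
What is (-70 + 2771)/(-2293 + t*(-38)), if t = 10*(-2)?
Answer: -37/21 ≈ -1.7619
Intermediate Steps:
t = -20
(-70 + 2771)/(-2293 + t*(-38)) = (-70 + 2771)/(-2293 - 20*(-38)) = 2701/(-2293 + 760) = 2701/(-1533) = 2701*(-1/1533) = -37/21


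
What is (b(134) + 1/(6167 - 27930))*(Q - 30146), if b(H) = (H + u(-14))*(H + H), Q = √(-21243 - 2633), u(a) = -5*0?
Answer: -23560692366830/21763 + 1563105710*I*√5969/21763 ≈ -1.0826e+9 + 5.5491e+6*I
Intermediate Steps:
u(a) = 0
Q = 2*I*√5969 (Q = √(-23876) = 2*I*√5969 ≈ 154.52*I)
b(H) = 2*H² (b(H) = (H + 0)*(H + H) = H*(2*H) = 2*H²)
(b(134) + 1/(6167 - 27930))*(Q - 30146) = (2*134² + 1/(6167 - 27930))*(2*I*√5969 - 30146) = (2*17956 + 1/(-21763))*(-30146 + 2*I*√5969) = (35912 - 1/21763)*(-30146 + 2*I*√5969) = 781552855*(-30146 + 2*I*√5969)/21763 = -23560692366830/21763 + 1563105710*I*√5969/21763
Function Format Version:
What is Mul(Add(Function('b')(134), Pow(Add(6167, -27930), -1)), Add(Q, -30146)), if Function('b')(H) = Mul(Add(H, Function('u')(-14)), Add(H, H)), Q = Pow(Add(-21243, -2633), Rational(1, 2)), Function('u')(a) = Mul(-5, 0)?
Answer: Add(Rational(-23560692366830, 21763), Mul(Rational(1563105710, 21763), I, Pow(5969, Rational(1, 2)))) ≈ Add(-1.0826e+9, Mul(5.5491e+6, I))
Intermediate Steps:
Function('u')(a) = 0
Q = Mul(2, I, Pow(5969, Rational(1, 2))) (Q = Pow(-23876, Rational(1, 2)) = Mul(2, I, Pow(5969, Rational(1, 2))) ≈ Mul(154.52, I))
Function('b')(H) = Mul(2, Pow(H, 2)) (Function('b')(H) = Mul(Add(H, 0), Add(H, H)) = Mul(H, Mul(2, H)) = Mul(2, Pow(H, 2)))
Mul(Add(Function('b')(134), Pow(Add(6167, -27930), -1)), Add(Q, -30146)) = Mul(Add(Mul(2, Pow(134, 2)), Pow(Add(6167, -27930), -1)), Add(Mul(2, I, Pow(5969, Rational(1, 2))), -30146)) = Mul(Add(Mul(2, 17956), Pow(-21763, -1)), Add(-30146, Mul(2, I, Pow(5969, Rational(1, 2))))) = Mul(Add(35912, Rational(-1, 21763)), Add(-30146, Mul(2, I, Pow(5969, Rational(1, 2))))) = Mul(Rational(781552855, 21763), Add(-30146, Mul(2, I, Pow(5969, Rational(1, 2))))) = Add(Rational(-23560692366830, 21763), Mul(Rational(1563105710, 21763), I, Pow(5969, Rational(1, 2))))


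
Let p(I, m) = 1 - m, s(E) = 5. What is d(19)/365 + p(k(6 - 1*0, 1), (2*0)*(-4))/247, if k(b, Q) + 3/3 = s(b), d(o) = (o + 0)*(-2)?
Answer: -9021/90155 ≈ -0.10006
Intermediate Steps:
d(o) = -2*o (d(o) = o*(-2) = -2*o)
k(b, Q) = 4 (k(b, Q) = -1 + 5 = 4)
d(19)/365 + p(k(6 - 1*0, 1), (2*0)*(-4))/247 = -2*19/365 + (1 - 2*0*(-4))/247 = -38*1/365 + (1 - 0*(-4))*(1/247) = -38/365 + (1 - 1*0)*(1/247) = -38/365 + (1 + 0)*(1/247) = -38/365 + 1*(1/247) = -38/365 + 1/247 = -9021/90155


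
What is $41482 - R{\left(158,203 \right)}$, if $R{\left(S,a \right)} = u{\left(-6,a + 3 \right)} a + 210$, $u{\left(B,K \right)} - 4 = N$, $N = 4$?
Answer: $39648$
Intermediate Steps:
$u{\left(B,K \right)} = 8$ ($u{\left(B,K \right)} = 4 + 4 = 8$)
$R{\left(S,a \right)} = 210 + 8 a$ ($R{\left(S,a \right)} = 8 a + 210 = 210 + 8 a$)
$41482 - R{\left(158,203 \right)} = 41482 - \left(210 + 8 \cdot 203\right) = 41482 - \left(210 + 1624\right) = 41482 - 1834 = 39648$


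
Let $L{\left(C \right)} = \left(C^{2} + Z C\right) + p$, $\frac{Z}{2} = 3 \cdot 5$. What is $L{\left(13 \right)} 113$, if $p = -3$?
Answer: $62828$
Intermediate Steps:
$Z = 30$ ($Z = 2 \cdot 3 \cdot 5 = 2 \cdot 15 = 30$)
$L{\left(C \right)} = -3 + C^{2} + 30 C$ ($L{\left(C \right)} = \left(C^{2} + 30 C\right) - 3 = -3 + C^{2} + 30 C$)
$L{\left(13 \right)} 113 = \left(-3 + 13^{2} + 30 \cdot 13\right) 113 = \left(-3 + 169 + 390\right) 113 = 556 \cdot 113 = 62828$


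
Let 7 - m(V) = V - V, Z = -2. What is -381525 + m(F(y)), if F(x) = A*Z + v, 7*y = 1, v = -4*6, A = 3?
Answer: -381518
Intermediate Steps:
v = -24
y = 1/7 (y = (1/7)*1 = 1/7 ≈ 0.14286)
F(x) = -30 (F(x) = 3*(-2) - 24 = -6 - 24 = -30)
m(V) = 7 (m(V) = 7 - (V - V) = 7 - 1*0 = 7 + 0 = 7)
-381525 + m(F(y)) = -381525 + 7 = -381518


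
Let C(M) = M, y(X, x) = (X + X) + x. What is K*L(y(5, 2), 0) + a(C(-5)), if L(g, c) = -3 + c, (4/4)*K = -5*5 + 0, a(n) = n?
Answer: 70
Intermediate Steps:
y(X, x) = x + 2*X (y(X, x) = 2*X + x = x + 2*X)
K = -25 (K = -5*5 + 0 = -25 + 0 = -25)
K*L(y(5, 2), 0) + a(C(-5)) = -25*(-3 + 0) - 5 = -25*(-3) - 5 = 75 - 5 = 70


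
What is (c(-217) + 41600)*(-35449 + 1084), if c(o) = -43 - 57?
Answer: -1426147500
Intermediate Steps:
c(o) = -100
(c(-217) + 41600)*(-35449 + 1084) = (-100 + 41600)*(-35449 + 1084) = 41500*(-34365) = -1426147500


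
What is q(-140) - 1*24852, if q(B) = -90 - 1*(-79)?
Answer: -24863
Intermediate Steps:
q(B) = -11 (q(B) = -90 + 79 = -11)
q(-140) - 1*24852 = -11 - 1*24852 = -11 - 24852 = -24863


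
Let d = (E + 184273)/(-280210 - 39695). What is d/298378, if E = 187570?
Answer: -371843/95452614090 ≈ -3.8956e-6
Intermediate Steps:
d = -371843/319905 (d = (187570 + 184273)/(-280210 - 39695) = 371843/(-319905) = 371843*(-1/319905) = -371843/319905 ≈ -1.1624)
d/298378 = -371843/319905/298378 = -371843/319905*1/298378 = -371843/95452614090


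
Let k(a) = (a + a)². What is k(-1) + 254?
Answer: 258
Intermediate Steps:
k(a) = 4*a² (k(a) = (2*a)² = 4*a²)
k(-1) + 254 = 4*(-1)² + 254 = 4*1 + 254 = 4 + 254 = 258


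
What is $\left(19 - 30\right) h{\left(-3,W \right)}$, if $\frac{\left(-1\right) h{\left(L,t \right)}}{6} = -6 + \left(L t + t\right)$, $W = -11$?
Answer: $1056$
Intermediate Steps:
$h{\left(L,t \right)} = 36 - 6 t - 6 L t$ ($h{\left(L,t \right)} = - 6 \left(-6 + \left(L t + t\right)\right) = - 6 \left(-6 + \left(t + L t\right)\right) = - 6 \left(-6 + t + L t\right) = 36 - 6 t - 6 L t$)
$\left(19 - 30\right) h{\left(-3,W \right)} = \left(19 - 30\right) \left(36 - -66 - \left(-18\right) \left(-11\right)\right) = - 11 \left(36 + 66 - 198\right) = \left(-11\right) \left(-96\right) = 1056$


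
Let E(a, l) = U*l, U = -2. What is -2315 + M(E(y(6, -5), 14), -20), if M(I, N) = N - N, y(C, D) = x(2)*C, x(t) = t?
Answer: -2315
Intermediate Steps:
y(C, D) = 2*C
E(a, l) = -2*l
M(I, N) = 0
-2315 + M(E(y(6, -5), 14), -20) = -2315 + 0 = -2315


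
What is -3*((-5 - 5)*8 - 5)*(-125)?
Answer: -31875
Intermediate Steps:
-3*((-5 - 5)*8 - 5)*(-125) = -3*(-10*8 - 5)*(-125) = -3*(-80 - 5)*(-125) = -3*(-85)*(-125) = 255*(-125) = -31875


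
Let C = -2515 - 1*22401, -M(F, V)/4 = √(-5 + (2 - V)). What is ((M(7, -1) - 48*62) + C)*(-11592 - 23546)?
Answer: 980069096 + 140552*I*√2 ≈ 9.8007e+8 + 1.9877e+5*I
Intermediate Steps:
M(F, V) = -4*√(-3 - V) (M(F, V) = -4*√(-5 + (2 - V)) = -4*√(-3 - V))
C = -24916 (C = -2515 - 22401 = -24916)
((M(7, -1) - 48*62) + C)*(-11592 - 23546) = ((-4*√(-3 - 1*(-1)) - 48*62) - 24916)*(-11592 - 23546) = ((-4*√(-3 + 1) - 2976) - 24916)*(-35138) = ((-4*I*√2 - 2976) - 24916)*(-35138) = ((-2976 - 4*I*√2) - 24916)*(-35138) = (-27892 - 4*I*√2)*(-35138) = 980069096 + 140552*I*√2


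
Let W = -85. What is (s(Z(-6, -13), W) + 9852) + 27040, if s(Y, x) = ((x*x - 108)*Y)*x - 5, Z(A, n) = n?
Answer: 7901172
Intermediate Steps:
s(Y, x) = -5 + Y*x*(-108 + x**2) (s(Y, x) = ((x**2 - 108)*Y)*x - 5 = ((-108 + x**2)*Y)*x - 5 = (Y*(-108 + x**2))*x - 5 = Y*x*(-108 + x**2) - 5 = -5 + Y*x*(-108 + x**2))
(s(Z(-6, -13), W) + 9852) + 27040 = ((-5 - 13*(-85)**3 - 108*(-13)*(-85)) + 9852) + 27040 = ((-5 - 13*(-614125) - 119340) + 9852) + 27040 = ((-5 + 7983625 - 119340) + 9852) + 27040 = (7864280 + 9852) + 27040 = 7874132 + 27040 = 7901172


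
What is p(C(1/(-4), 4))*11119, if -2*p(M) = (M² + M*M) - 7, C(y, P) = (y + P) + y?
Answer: -389165/4 ≈ -97291.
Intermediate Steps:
C(y, P) = P + 2*y (C(y, P) = (P + y) + y = P + 2*y)
p(M) = 7/2 - M² (p(M) = -((M² + M*M) - 7)/2 = -((M² + M²) - 7)/2 = -(2*M² - 7)/2 = -(-7 + 2*M²)/2 = 7/2 - M²)
p(C(1/(-4), 4))*11119 = (7/2 - (4 + 2*(1/(-4)))²)*11119 = (7/2 - (4 + 2*(1*(-¼)))²)*11119 = (7/2 - (4 + 2*(-¼))²)*11119 = (7/2 - (4 - ½)²)*11119 = (7/2 - (7/2)²)*11119 = (7/2 - 1*49/4)*11119 = (7/2 - 49/4)*11119 = -35/4*11119 = -389165/4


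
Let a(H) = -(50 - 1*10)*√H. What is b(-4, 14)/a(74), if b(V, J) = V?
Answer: √74/740 ≈ 0.011625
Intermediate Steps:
a(H) = -40*√H (a(H) = -(50 - 10)*√H = -40*√H)
b(-4, 14)/a(74) = -4*(-√74/2960) = -(-1)*√74/740 = √74/740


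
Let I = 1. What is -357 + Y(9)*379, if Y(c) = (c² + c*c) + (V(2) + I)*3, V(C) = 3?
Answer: 65589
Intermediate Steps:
Y(c) = 12 + 2*c² (Y(c) = (c² + c*c) + (3 + 1)*3 = (c² + c²) + 4*3 = 2*c² + 12 = 12 + 2*c²)
-357 + Y(9)*379 = -357 + (12 + 2*9²)*379 = -357 + (12 + 2*81)*379 = -357 + (12 + 162)*379 = -357 + 174*379 = -357 + 65946 = 65589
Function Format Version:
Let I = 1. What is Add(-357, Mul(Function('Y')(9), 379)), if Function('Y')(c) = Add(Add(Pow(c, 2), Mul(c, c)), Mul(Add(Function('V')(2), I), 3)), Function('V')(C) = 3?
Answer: 65589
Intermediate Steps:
Function('Y')(c) = Add(12, Mul(2, Pow(c, 2))) (Function('Y')(c) = Add(Add(Pow(c, 2), Mul(c, c)), Mul(Add(3, 1), 3)) = Add(Add(Pow(c, 2), Pow(c, 2)), Mul(4, 3)) = Add(Mul(2, Pow(c, 2)), 12) = Add(12, Mul(2, Pow(c, 2))))
Add(-357, Mul(Function('Y')(9), 379)) = Add(-357, Mul(Add(12, Mul(2, Pow(9, 2))), 379)) = Add(-357, Mul(Add(12, Mul(2, 81)), 379)) = Add(-357, Mul(Add(12, 162), 379)) = Add(-357, Mul(174, 379)) = Add(-357, 65946) = 65589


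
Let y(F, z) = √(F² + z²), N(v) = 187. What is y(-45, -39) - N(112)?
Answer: -187 + 3*√394 ≈ -127.45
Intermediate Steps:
y(-45, -39) - N(112) = √((-45)² + (-39)²) - 1*187 = √(2025 + 1521) - 187 = √3546 - 187 = 3*√394 - 187 = -187 + 3*√394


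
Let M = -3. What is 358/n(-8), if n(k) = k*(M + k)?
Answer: 179/44 ≈ 4.0682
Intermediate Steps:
n(k) = k*(-3 + k)
358/n(-8) = 358/((-8*(-3 - 8))) = 358/((-8*(-11))) = 358/88 = 358*(1/88) = 179/44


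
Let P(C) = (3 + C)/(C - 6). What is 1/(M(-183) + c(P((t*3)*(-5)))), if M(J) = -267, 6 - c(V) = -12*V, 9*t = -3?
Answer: -1/357 ≈ -0.0028011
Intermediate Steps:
t = -1/3 (t = (1/9)*(-3) = -1/3 ≈ -0.33333)
P(C) = (3 + C)/(-6 + C)
c(V) = 6 + 12*V (c(V) = 6 - (-12)*V = 6 + 12*V)
1/(M(-183) + c(P((t*3)*(-5)))) = 1/(-267 + (6 + 12*((3 - 1/3*3*(-5))/(-6 - 1/3*3*(-5))))) = 1/(-267 + (6 + 12*((3 - 1*(-5))/(-6 - 1*(-5))))) = 1/(-267 + (6 + 12*((3 + 5)/(-6 + 5)))) = 1/(-267 + (6 + 12*(8/(-1)))) = 1/(-267 + (6 + 12*(-1*8))) = 1/(-267 + (6 + 12*(-8))) = 1/(-267 + (6 - 96)) = 1/(-267 - 90) = 1/(-357) = -1/357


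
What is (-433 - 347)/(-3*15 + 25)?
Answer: 39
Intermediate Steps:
(-433 - 347)/(-3*15 + 25) = -780/(-45 + 25) = -780/(-20) = -780*(-1/20) = 39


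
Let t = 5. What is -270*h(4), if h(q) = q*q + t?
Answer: -5670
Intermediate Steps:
h(q) = 5 + q² (h(q) = q*q + 5 = q² + 5 = 5 + q²)
-270*h(4) = -270*(5 + 4²) = -270*(5 + 16) = -270*21 = -5670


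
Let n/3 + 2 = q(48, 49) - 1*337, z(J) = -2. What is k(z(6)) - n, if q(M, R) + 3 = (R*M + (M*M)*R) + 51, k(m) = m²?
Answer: -344867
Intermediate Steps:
q(M, R) = 48 + M*R + R*M² (q(M, R) = -3 + ((R*M + (M*M)*R) + 51) = -3 + ((M*R + M²*R) + 51) = -3 + ((M*R + R*M²) + 51) = -3 + (51 + M*R + R*M²) = 48 + M*R + R*M²)
n = 344871 (n = -6 + 3*((48 + 48*49 + 49*48²) - 1*337) = -6 + 3*((48 + 2352 + 49*2304) - 337) = -6 + 3*((48 + 2352 + 112896) - 337) = -6 + 3*(115296 - 337) = -6 + 3*114959 = -6 + 344877 = 344871)
k(z(6)) - n = (-2)² - 1*344871 = 4 - 344871 = -344867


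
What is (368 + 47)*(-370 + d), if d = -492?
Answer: -357730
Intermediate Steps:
(368 + 47)*(-370 + d) = (368 + 47)*(-370 - 492) = 415*(-862) = -357730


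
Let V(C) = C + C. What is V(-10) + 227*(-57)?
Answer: -12959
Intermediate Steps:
V(C) = 2*C
V(-10) + 227*(-57) = 2*(-10) + 227*(-57) = -20 - 12939 = -12959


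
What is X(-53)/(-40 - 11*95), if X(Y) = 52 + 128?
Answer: -36/217 ≈ -0.16590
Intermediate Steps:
X(Y) = 180
X(-53)/(-40 - 11*95) = 180/(-40 - 11*95) = 180/(-40 - 1045) = 180/(-1085) = 180*(-1/1085) = -36/217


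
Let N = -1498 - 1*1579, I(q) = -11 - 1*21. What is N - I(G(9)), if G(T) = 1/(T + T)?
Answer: -3045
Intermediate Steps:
G(T) = 1/(2*T)
I(q) = -32 (I(q) = -11 - 21 = -32)
N = -3077 (N = -1498 - 1579 = -3077)
N - I(G(9)) = -3077 - 1*(-32) = -3077 + 32 = -3045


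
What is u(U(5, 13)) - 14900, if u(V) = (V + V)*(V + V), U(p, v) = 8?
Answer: -14644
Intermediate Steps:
u(V) = 4*V² (u(V) = (2*V)*(2*V) = 4*V²)
u(U(5, 13)) - 14900 = 4*8² - 14900 = 4*64 - 14900 = 256 - 14900 = -14644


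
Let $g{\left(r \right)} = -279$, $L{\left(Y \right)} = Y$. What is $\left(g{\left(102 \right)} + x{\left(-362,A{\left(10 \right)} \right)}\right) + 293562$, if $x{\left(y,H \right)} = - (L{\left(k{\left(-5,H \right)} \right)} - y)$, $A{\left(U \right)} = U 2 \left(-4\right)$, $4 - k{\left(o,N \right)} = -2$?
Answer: $292915$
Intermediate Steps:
$k{\left(o,N \right)} = 6$ ($k{\left(o,N \right)} = 4 - -2 = 4 + 2 = 6$)
$A{\left(U \right)} = - 8 U$ ($A{\left(U \right)} = 2 U \left(-4\right) = - 8 U$)
$x{\left(y,H \right)} = -6 + y$ ($x{\left(y,H \right)} = - (6 - y) = -6 + y$)
$\left(g{\left(102 \right)} + x{\left(-362,A{\left(10 \right)} \right)}\right) + 293562 = \left(-279 - 368\right) + 293562 = -647 + 293562 = 292915$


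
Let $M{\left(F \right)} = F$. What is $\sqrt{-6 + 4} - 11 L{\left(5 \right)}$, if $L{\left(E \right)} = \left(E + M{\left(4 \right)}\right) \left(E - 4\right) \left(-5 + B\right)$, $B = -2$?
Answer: $693 + i \sqrt{2} \approx 693.0 + 1.4142 i$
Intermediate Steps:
$L{\left(E \right)} = \left(4 + E\right) \left(28 - 7 E\right)$ ($L{\left(E \right)} = \left(E + 4\right) \left(E - 4\right) \left(-5 - 2\right) = \left(4 + E\right) \left(-4 + E\right) \left(-7\right) = \left(4 + E\right) \left(28 - 7 E\right)$)
$\sqrt{-6 + 4} - 11 L{\left(5 \right)} = \sqrt{-6 + 4} - 11 \left(112 - 7 \cdot 5^{2}\right) = \sqrt{-2} - 11 \left(112 - 175\right) = i \sqrt{2} - 11 \left(112 - 175\right) = i \sqrt{2} - -693 = i \sqrt{2} + 693 = 693 + i \sqrt{2}$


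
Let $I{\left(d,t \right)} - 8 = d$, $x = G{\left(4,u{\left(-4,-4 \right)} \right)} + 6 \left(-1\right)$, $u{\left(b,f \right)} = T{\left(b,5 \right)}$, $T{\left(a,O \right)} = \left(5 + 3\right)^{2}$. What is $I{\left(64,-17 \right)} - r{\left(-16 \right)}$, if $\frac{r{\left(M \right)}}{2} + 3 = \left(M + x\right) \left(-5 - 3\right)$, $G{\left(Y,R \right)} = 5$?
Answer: $-194$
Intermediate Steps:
$T{\left(a,O \right)} = 64$ ($T{\left(a,O \right)} = 8^{2} = 64$)
$u{\left(b,f \right)} = 64$
$x = -1$ ($x = 5 + 6 \left(-1\right) = 5 - 6 = -1$)
$I{\left(d,t \right)} = 8 + d$
$r{\left(M \right)} = 10 - 16 M$ ($r{\left(M \right)} = -6 + 2 \left(M - 1\right) \left(-5 - 3\right) = -6 + 2 \left(-1 + M\right) \left(-8\right) = -6 + 2 \left(8 - 8 M\right) = -6 - \left(-16 + 16 M\right) = 10 - 16 M$)
$I{\left(64,-17 \right)} - r{\left(-16 \right)} = \left(8 + 64\right) - \left(10 - -256\right) = 72 - \left(10 + 256\right) = 72 - 266 = -194$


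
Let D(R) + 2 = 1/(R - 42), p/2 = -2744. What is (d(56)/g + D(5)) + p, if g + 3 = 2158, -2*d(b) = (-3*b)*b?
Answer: -437573257/79735 ≈ -5487.8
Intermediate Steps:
d(b) = 3*b²/2 (d(b) = -(-3*b)*b/2 = -(-3)*b²/2 = 3*b²/2)
p = -5488 (p = 2*(-2744) = -5488)
g = 2155 (g = -3 + 2158 = 2155)
D(R) = -2 + 1/(-42 + R) (D(R) = -2 + 1/(R - 42) = -2 + 1/(-42 + R))
(d(56)/g + D(5)) + p = (((3/2)*56²)/2155 + (85 - 2*5)/(-42 + 5)) - 5488 = (((3/2)*3136)*(1/2155) + (85 - 10)/(-37)) - 5488 = (4704*(1/2155) - 1/37*75) - 5488 = (4704/2155 - 75/37) - 5488 = 12423/79735 - 5488 = -437573257/79735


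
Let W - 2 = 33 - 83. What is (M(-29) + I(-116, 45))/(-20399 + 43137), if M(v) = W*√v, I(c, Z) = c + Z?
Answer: -71/22738 - 24*I*√29/11369 ≈ -0.0031225 - 0.011368*I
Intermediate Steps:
W = -48 (W = 2 + (33 - 83) = 2 - 50 = -48)
I(c, Z) = Z + c
M(v) = -48*√v
(M(-29) + I(-116, 45))/(-20399 + 43137) = (-48*I*√29 + (45 - 116))/(-20399 + 43137) = (-48*I*√29 - 71)/22738 = (-48*I*√29 - 71)*(1/22738) = (-71 - 48*I*√29)*(1/22738) = -71/22738 - 24*I*√29/11369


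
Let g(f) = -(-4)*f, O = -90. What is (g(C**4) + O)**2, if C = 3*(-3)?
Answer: 684031716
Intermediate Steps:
C = -9
g(f) = 4*f
(g(C**4) + O)**2 = (4*(-9)**4 - 90)**2 = (4*6561 - 90)**2 = (26244 - 90)**2 = 26154**2 = 684031716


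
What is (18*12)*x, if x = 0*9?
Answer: 0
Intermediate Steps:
x = 0
(18*12)*x = (18*12)*0 = 216*0 = 0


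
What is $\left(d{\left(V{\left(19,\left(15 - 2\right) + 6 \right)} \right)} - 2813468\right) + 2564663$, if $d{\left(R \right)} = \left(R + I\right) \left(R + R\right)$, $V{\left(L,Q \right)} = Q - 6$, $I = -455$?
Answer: $-260297$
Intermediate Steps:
$V{\left(L,Q \right)} = -6 + Q$
$d{\left(R \right)} = 2 R \left(-455 + R\right)$ ($d{\left(R \right)} = \left(R - 455\right) \left(R + R\right) = \left(-455 + R\right) 2 R = 2 R \left(-455 + R\right)$)
$\left(d{\left(V{\left(19,\left(15 - 2\right) + 6 \right)} \right)} - 2813468\right) + 2564663 = \left(2 \left(-6 + \left(\left(15 - 2\right) + 6\right)\right) \left(-455 + \left(-6 + \left(\left(15 - 2\right) + 6\right)\right)\right) - 2813468\right) + 2564663 = \left(2 \left(-6 + \left(13 + 6\right)\right) \left(-455 + \left(-6 + \left(13 + 6\right)\right)\right) - 2813468\right) + 2564663 = \left(2 \left(-6 + 19\right) \left(-455 + \left(-6 + 19\right)\right) - 2813468\right) + 2564663 = \left(2 \cdot 13 \left(-455 + 13\right) - 2813468\right) + 2564663 = \left(2 \cdot 13 \left(-442\right) - 2813468\right) + 2564663 = \left(-11492 - 2813468\right) + 2564663 = -2824960 + 2564663 = -260297$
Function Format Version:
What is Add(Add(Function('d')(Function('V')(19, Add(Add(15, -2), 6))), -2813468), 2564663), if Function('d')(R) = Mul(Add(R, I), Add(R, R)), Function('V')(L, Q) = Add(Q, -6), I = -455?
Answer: -260297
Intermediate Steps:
Function('V')(L, Q) = Add(-6, Q)
Function('d')(R) = Mul(2, R, Add(-455, R)) (Function('d')(R) = Mul(Add(R, -455), Add(R, R)) = Mul(Add(-455, R), Mul(2, R)) = Mul(2, R, Add(-455, R)))
Add(Add(Function('d')(Function('V')(19, Add(Add(15, -2), 6))), -2813468), 2564663) = Add(Add(Mul(2, Add(-6, Add(Add(15, -2), 6)), Add(-455, Add(-6, Add(Add(15, -2), 6)))), -2813468), 2564663) = Add(Add(Mul(2, Add(-6, Add(13, 6)), Add(-455, Add(-6, Add(13, 6)))), -2813468), 2564663) = Add(Add(Mul(2, Add(-6, 19), Add(-455, Add(-6, 19))), -2813468), 2564663) = Add(Add(Mul(2, 13, Add(-455, 13)), -2813468), 2564663) = Add(Add(Mul(2, 13, -442), -2813468), 2564663) = Add(Add(-11492, -2813468), 2564663) = Add(-2824960, 2564663) = -260297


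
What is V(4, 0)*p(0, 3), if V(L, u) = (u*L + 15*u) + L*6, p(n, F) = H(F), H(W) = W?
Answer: 72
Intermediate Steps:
p(n, F) = F
V(L, u) = 6*L + 15*u + L*u (V(L, u) = (L*u + 15*u) + 6*L = (15*u + L*u) + 6*L = 6*L + 15*u + L*u)
V(4, 0)*p(0, 3) = (6*4 + 15*0 + 4*0)*3 = (24 + 0 + 0)*3 = 24*3 = 72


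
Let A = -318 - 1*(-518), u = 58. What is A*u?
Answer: 11600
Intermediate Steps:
A = 200 (A = -318 + 518 = 200)
A*u = 200*58 = 11600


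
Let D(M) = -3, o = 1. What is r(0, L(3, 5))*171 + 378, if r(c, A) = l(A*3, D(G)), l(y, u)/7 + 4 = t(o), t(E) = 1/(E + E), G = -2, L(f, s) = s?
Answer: -7623/2 ≈ -3811.5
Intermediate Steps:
t(E) = 1/(2*E)
l(y, u) = -49/2 (l(y, u) = -28 + 7*((½)/1) = -28 + 7*((½)*1) = -28 + 7*(½) = -28 + 7/2 = -49/2)
r(c, A) = -49/2
r(0, L(3, 5))*171 + 378 = -49/2*171 + 378 = -8379/2 + 378 = -7623/2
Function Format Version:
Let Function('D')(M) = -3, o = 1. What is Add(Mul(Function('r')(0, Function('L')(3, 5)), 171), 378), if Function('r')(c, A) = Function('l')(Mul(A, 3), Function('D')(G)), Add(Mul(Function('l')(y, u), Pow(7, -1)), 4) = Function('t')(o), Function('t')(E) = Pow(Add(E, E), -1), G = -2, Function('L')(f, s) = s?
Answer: Rational(-7623, 2) ≈ -3811.5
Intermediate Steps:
Function('t')(E) = Mul(Rational(1, 2), Pow(E, -1)) (Function('t')(E) = Pow(Mul(2, E), -1) = Mul(Rational(1, 2), Pow(E, -1)))
Function('l')(y, u) = Rational(-49, 2) (Function('l')(y, u) = Add(-28, Mul(7, Mul(Rational(1, 2), Pow(1, -1)))) = Add(-28, Mul(7, Mul(Rational(1, 2), 1))) = Add(-28, Mul(7, Rational(1, 2))) = Add(-28, Rational(7, 2)) = Rational(-49, 2))
Function('r')(c, A) = Rational(-49, 2)
Add(Mul(Function('r')(0, Function('L')(3, 5)), 171), 378) = Add(Mul(Rational(-49, 2), 171), 378) = Add(Rational(-8379, 2), 378) = Rational(-7623, 2)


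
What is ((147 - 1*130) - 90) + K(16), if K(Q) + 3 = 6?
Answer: -70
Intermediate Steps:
K(Q) = 3 (K(Q) = -3 + 6 = 3)
((147 - 1*130) - 90) + K(16) = ((147 - 1*130) - 90) + 3 = ((147 - 130) - 90) + 3 = (17 - 90) + 3 = -73 + 3 = -70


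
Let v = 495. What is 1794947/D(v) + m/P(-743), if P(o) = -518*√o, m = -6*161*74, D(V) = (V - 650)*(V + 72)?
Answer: -256421/12555 - 138*I*√743/743 ≈ -20.424 - 5.0627*I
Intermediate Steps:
D(V) = (-650 + V)*(72 + V)
m = -71484 (m = -966*74 = -71484)
1794947/D(v) + m/P(-743) = 1794947/(-46800 + 495² - 578*495) - 71484*I*√743/384874 = 1794947/(-46800 + 245025 - 286110) - 71484*I*√743/384874 = 1794947/(-87885) - 71484*I*√743/384874 = 1794947*(-1/87885) - 138*I*√743/743 = -256421/12555 - 138*I*√743/743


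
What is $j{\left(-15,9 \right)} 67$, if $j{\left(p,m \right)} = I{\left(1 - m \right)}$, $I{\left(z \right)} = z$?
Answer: $-536$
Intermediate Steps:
$j{\left(p,m \right)} = 1 - m$
$j{\left(-15,9 \right)} 67 = \left(1 - 9\right) 67 = \left(-8\right) 67 = -536$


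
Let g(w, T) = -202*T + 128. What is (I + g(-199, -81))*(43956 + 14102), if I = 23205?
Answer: 2304612310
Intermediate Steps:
g(w, T) = 128 - 202*T
(I + g(-199, -81))*(43956 + 14102) = (23205 + (128 - 202*(-81)))*(43956 + 14102) = (23205 + (128 + 16362))*58058 = (23205 + 16490)*58058 = 39695*58058 = 2304612310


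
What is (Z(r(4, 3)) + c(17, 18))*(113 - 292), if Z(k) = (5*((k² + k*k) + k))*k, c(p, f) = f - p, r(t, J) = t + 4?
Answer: -973939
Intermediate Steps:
r(t, J) = 4 + t
Z(k) = k*(5*k + 10*k²) (Z(k) = (5*((k² + k²) + k))*k = (5*(2*k² + k))*k = (5*(k + 2*k²))*k = (5*k + 10*k²)*k = k*(5*k + 10*k²))
(Z(r(4, 3)) + c(17, 18))*(113 - 292) = ((4 + 4)²*(5 + 10*(4 + 4)) + (18 - 1*17))*(113 - 292) = (8²*(5 + 10*8) + (18 - 17))*(-179) = (64*(5 + 80) + 1)*(-179) = (64*85 + 1)*(-179) = (5440 + 1)*(-179) = 5441*(-179) = -973939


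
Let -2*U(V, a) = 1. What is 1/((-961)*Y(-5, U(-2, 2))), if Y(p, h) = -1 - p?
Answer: -1/3844 ≈ -0.00026015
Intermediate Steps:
U(V, a) = -1/2 (U(V, a) = -1/2*1 = -1/2)
1/((-961)*Y(-5, U(-2, 2))) = 1/((-961)*(-1 - 1*(-5))) = -1/(961*(-1 + 5)) = -1/961/4 = -1/961*1/4 = -1/3844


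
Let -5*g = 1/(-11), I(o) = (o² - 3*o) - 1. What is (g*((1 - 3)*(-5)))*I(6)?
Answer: 34/11 ≈ 3.0909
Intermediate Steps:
I(o) = -1 + o² - 3*o
g = 1/55 (g = -⅕/(-11) = -⅕*(-1/11) = 1/55 ≈ 0.018182)
(g*((1 - 3)*(-5)))*I(6) = (((1 - 3)*(-5))/55)*(-1 + 6² - 3*6) = ((-2*(-5))/55)*(-1 + 36 - 18) = ((1/55)*10)*17 = (2/11)*17 = 34/11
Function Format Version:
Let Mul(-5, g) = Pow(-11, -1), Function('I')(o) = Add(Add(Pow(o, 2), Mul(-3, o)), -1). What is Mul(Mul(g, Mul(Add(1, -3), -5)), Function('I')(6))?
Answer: Rational(34, 11) ≈ 3.0909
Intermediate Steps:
Function('I')(o) = Add(-1, Pow(o, 2), Mul(-3, o))
g = Rational(1, 55) (g = Mul(Rational(-1, 5), Pow(-11, -1)) = Mul(Rational(-1, 5), Rational(-1, 11)) = Rational(1, 55) ≈ 0.018182)
Mul(Mul(g, Mul(Add(1, -3), -5)), Function('I')(6)) = Mul(Mul(Rational(1, 55), Mul(Add(1, -3), -5)), Add(-1, Pow(6, 2), Mul(-3, 6))) = Mul(Mul(Rational(1, 55), Mul(-2, -5)), Add(-1, 36, -18)) = Mul(Mul(Rational(1, 55), 10), 17) = Mul(Rational(2, 11), 17) = Rational(34, 11)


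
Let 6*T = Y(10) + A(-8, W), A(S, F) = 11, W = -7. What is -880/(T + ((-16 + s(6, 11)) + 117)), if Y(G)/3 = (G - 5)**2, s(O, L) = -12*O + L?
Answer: -2640/163 ≈ -16.196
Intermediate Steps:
s(O, L) = L - 12*O
Y(G) = 3*(-5 + G)**2 (Y(G) = 3*(G - 5)**2 = 3*(-5 + G)**2)
T = 43/3 (T = (3*(-5 + 10)**2 + 11)/6 = (3*5**2 + 11)/6 = (3*25 + 11)/6 = (75 + 11)/6 = (1/6)*86 = 43/3 ≈ 14.333)
-880/(T + ((-16 + s(6, 11)) + 117)) = -880/(43/3 + ((-16 + (11 - 12*6)) + 117)) = -880/(43/3 + ((-16 + (11 - 72)) + 117)) = -880/(43/3 + ((-16 - 61) + 117)) = -880/(43/3 + (-77 + 117)) = -880/(43/3 + 40) = -880/163/3 = -880*3/163 = -2640/163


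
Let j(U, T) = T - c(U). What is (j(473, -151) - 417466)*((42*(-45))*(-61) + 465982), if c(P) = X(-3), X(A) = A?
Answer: -242747325008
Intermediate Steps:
c(P) = -3
j(U, T) = 3 + T (j(U, T) = T - 1*(-3) = T + 3 = 3 + T)
(j(473, -151) - 417466)*((42*(-45))*(-61) + 465982) = ((3 - 151) - 417466)*((42*(-45))*(-61) + 465982) = (-148 - 417466)*(-1890*(-61) + 465982) = -417614*(115290 + 465982) = -417614*581272 = -242747325008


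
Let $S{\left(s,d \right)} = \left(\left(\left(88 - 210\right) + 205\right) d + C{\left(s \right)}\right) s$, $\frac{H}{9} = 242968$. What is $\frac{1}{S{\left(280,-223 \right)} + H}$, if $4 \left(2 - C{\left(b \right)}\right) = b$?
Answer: $- \frac{1}{3014848} \approx -3.3169 \cdot 10^{-7}$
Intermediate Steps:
$C{\left(b \right)} = 2 - \frac{b}{4}$
$H = 2186712$ ($H = 9 \cdot 242968 = 2186712$)
$S{\left(s,d \right)} = s \left(2 + 83 d - \frac{s}{4}\right)$ ($S{\left(s,d \right)} = \left(\left(\left(88 - 210\right) + 205\right) d - \left(-2 + \frac{s}{4}\right)\right) s = \left(\left(-122 + 205\right) d - \left(-2 + \frac{s}{4}\right)\right) s = \left(83 d - \left(-2 + \frac{s}{4}\right)\right) s = \left(2 + 83 d - \frac{s}{4}\right) s = s \left(2 + 83 d - \frac{s}{4}\right)$)
$\frac{1}{S{\left(280,-223 \right)} + H} = \frac{1}{\frac{1}{4} \cdot 280 \left(8 - 280 + 332 \left(-223\right)\right) + 2186712} = \frac{1}{\frac{1}{4} \cdot 280 \left(8 - 280 - 74036\right) + 2186712} = \frac{1}{\frac{1}{4} \cdot 280 \left(-74308\right) + 2186712} = \frac{1}{-5201560 + 2186712} = \frac{1}{-3014848} = - \frac{1}{3014848}$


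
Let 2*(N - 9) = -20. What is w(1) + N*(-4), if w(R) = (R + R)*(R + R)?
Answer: 8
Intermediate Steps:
N = -1 (N = 9 + (½)*(-20) = 9 - 10 = -1)
w(R) = 4*R² (w(R) = (2*R)*(2*R) = 4*R²)
w(1) + N*(-4) = 4*1² - 1*(-4) = 4*1 + 4 = 4 + 4 = 8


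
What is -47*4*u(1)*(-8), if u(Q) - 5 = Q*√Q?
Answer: 9024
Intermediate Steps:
u(Q) = 5 + Q^(3/2) (u(Q) = 5 + Q*√Q = 5 + Q^(3/2))
-47*4*u(1)*(-8) = -47*4*(5 + 1^(3/2))*(-8) = -47*4*(5 + 1)*(-8) = -47*4*6*(-8) = -1128*(-8) = -47*(-192) = 9024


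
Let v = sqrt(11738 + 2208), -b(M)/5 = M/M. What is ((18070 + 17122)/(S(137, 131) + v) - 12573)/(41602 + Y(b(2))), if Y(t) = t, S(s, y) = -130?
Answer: -20857801/61438769 - 17596*sqrt(13946)/61438769 ≈ -0.37331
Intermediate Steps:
b(M) = -5 (b(M) = -5*M/M = -5*1 = -5)
v = sqrt(13946) ≈ 118.09
((18070 + 17122)/(S(137, 131) + v) - 12573)/(41602 + Y(b(2))) = ((18070 + 17122)/(-130 + sqrt(13946)) - 12573)/(41602 - 5) = (35192/(-130 + sqrt(13946)) - 12573)/41597 = (-12573 + 35192/(-130 + sqrt(13946)))*(1/41597) = -12573/41597 + 35192/(41597*(-130 + sqrt(13946)))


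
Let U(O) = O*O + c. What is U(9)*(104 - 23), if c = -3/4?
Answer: 26001/4 ≈ 6500.3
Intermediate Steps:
c = -3/4 (c = -3*1/4 = -3/4 ≈ -0.75000)
U(O) = -3/4 + O**2 (U(O) = O*O - 3/4 = O**2 - 3/4 = -3/4 + O**2)
U(9)*(104 - 23) = (-3/4 + 9**2)*(104 - 23) = (-3/4 + 81)*81 = (321/4)*81 = 26001/4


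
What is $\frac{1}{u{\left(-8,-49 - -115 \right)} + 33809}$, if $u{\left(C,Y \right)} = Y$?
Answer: $\frac{1}{33875} \approx 2.952 \cdot 10^{-5}$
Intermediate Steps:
$\frac{1}{u{\left(-8,-49 - -115 \right)} + 33809} = \frac{1}{\left(-49 - -115\right) + 33809} = \frac{1}{\left(-49 + 115\right) + 33809} = \frac{1}{66 + 33809} = \frac{1}{33875}$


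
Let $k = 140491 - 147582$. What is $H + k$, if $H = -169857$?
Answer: $-176948$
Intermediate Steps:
$k = -7091$ ($k = 140491 - 147582 = -7091$)
$H + k = -169857 - 7091 = -176948$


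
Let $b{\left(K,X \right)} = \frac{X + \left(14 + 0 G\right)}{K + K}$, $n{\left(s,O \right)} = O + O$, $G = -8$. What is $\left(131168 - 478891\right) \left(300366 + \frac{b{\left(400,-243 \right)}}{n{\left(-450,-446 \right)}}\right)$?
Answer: $- \frac{74531357378233367}{713600} \approx -1.0444 \cdot 10^{11}$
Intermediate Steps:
$n{\left(s,O \right)} = 2 O$
$b{\left(K,X \right)} = \frac{14 + X}{2 K}$ ($b{\left(K,X \right)} = \frac{X + \left(14 + 0 \left(-8\right)\right)}{K + K} = \frac{X + \left(14 + 0\right)}{2 K} = \left(X + 14\right) \frac{1}{2 K} = \left(14 + X\right) \frac{1}{2 K} = \frac{14 + X}{2 K}$)
$\left(131168 - 478891\right) \left(300366 + \frac{b{\left(400,-243 \right)}}{n{\left(-450,-446 \right)}}\right) = \left(131168 - 478891\right) \left(300366 + \frac{\frac{1}{2} \cdot \frac{1}{400} \left(14 - 243\right)}{2 \left(-446\right)}\right) = - 347723 \left(300366 + \frac{\frac{1}{2} \cdot \frac{1}{400} \left(-229\right)}{-892}\right) = - 347723 \left(300366 - - \frac{229}{713600}\right) = - 347723 \left(300366 + \frac{229}{713600}\right) = \left(-347723\right) \frac{214341177829}{713600} = - \frac{74531357378233367}{713600}$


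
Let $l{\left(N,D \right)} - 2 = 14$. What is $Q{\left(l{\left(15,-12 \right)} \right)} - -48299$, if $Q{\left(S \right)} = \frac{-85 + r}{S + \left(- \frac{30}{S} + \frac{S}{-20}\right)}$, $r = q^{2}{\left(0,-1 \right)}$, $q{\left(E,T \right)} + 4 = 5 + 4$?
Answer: $\frac{25740967}{533} \approx 48295.0$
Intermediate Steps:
$q{\left(E,T \right)} = 5$ ($q{\left(E,T \right)} = -4 + \left(5 + 4\right) = -4 + 9 = 5$)
$r = 25$ ($r = 5^{2} = 25$)
$l{\left(N,D \right)} = 16$ ($l{\left(N,D \right)} = 2 + 14 = 16$)
$Q{\left(S \right)} = - \frac{60}{- \frac{30}{S} + \frac{19 S}{20}}$ ($Q{\left(S \right)} = \frac{-85 + 25}{S + \left(- \frac{30}{S} + \frac{S}{-20}\right)} = - \frac{60}{S + \left(- \frac{30}{S} + S \left(- \frac{1}{20}\right)\right)} = - \frac{60}{S - \left(\frac{30}{S} + \frac{S}{20}\right)} = - \frac{60}{- \frac{30}{S} + \frac{19 S}{20}}$)
$Q{\left(l{\left(15,-12 \right)} \right)} - -48299 = \left(-1200\right) 16 \frac{1}{-600 + 19 \cdot 16^{2}} - -48299 = \left(-1200\right) 16 \frac{1}{-600 + 19 \cdot 256} + 48299 = \left(-1200\right) 16 \frac{1}{-600 + 4864} + 48299 = \left(-1200\right) 16 \cdot \frac{1}{4264} + 48299 = - \frac{2400}{533} + 48299 = \frac{25740967}{533}$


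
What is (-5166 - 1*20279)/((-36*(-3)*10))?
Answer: -5089/216 ≈ -23.560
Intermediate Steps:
(-5166 - 1*20279)/((-36*(-3)*10)) = (-5166 - 20279)/((108*10)) = -25445/1080 = -25445*1/1080 = -5089/216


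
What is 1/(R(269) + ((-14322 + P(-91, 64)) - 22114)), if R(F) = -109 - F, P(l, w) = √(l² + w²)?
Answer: -36814/1355258219 - √12377/1355258219 ≈ -2.7246e-5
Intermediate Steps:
1/(R(269) + ((-14322 + P(-91, 64)) - 22114)) = 1/((-109 - 1*269) + ((-14322 + √((-91)² + 64²)) - 22114)) = 1/((-109 - 269) + ((-14322 + √(8281 + 4096)) - 22114)) = 1/(-378 + ((-14322 + √12377) - 22114)) = 1/(-378 + (-36436 + √12377)) = 1/(-36814 + √12377)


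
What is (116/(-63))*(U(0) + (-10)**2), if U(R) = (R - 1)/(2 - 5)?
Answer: -4988/27 ≈ -184.74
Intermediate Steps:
U(R) = 1/3 - R/3 (U(R) = (-1 + R)/(-3) = (-1 + R)*(-1/3) = 1/3 - R/3)
(116/(-63))*(U(0) + (-10)**2) = (116/(-63))*((1/3 - 1/3*0) + (-10)**2) = (116*(-1/63))*((1/3 + 0) + 100) = -116*(1/3 + 100)/63 = -116/63*301/3 = -4988/27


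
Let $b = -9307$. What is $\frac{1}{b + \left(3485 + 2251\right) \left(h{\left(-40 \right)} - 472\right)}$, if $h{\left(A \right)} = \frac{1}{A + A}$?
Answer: $- \frac{10}{27167707} \approx -3.6808 \cdot 10^{-7}$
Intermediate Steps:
$h{\left(A \right)} = \frac{1}{2 A}$
$\frac{1}{b + \left(3485 + 2251\right) \left(h{\left(-40 \right)} - 472\right)} = \frac{1}{-9307 + \left(3485 + 2251\right) \left(\frac{1}{2 \left(-40\right)} - 472\right)} = \frac{1}{-9307 + 5736 \left(\frac{1}{2} \left(- \frac{1}{40}\right) - 472\right)} = \frac{1}{-9307 + 5736 \left(- \frac{1}{80} - 472\right)} = \frac{1}{-9307 + 5736 \left(- \frac{37761}{80}\right)} = \frac{1}{-9307 - \frac{27074637}{10}} = \frac{1}{- \frac{27167707}{10}} = - \frac{10}{27167707}$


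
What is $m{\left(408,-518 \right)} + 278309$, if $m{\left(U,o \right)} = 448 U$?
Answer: $461093$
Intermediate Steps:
$m{\left(408,-518 \right)} + 278309 = 448 \cdot 408 + 278309 = 182784 + 278309 = 461093$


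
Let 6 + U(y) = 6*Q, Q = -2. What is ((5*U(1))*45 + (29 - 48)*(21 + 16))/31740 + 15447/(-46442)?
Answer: -355513303/737034540 ≈ -0.48236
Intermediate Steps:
U(y) = -18 (U(y) = -6 + 6*(-2) = -6 - 12 = -18)
((5*U(1))*45 + (29 - 48)*(21 + 16))/31740 + 15447/(-46442) = ((5*(-18))*45 + (29 - 48)*(21 + 16))/31740 + 15447/(-46442) = (-90*45 - 19*37)*(1/31740) + 15447*(-1/46442) = (-4050 - 703)*(1/31740) - 15447/46442 = -4753*1/31740 - 15447/46442 = -4753/31740 - 15447/46442 = -355513303/737034540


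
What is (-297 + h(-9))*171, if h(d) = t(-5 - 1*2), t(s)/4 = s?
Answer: -55575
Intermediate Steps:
t(s) = 4*s
h(d) = -28 (h(d) = 4*(-5 - 1*2) = 4*(-5 - 2) = 4*(-7) = -28)
(-297 + h(-9))*171 = (-297 - 28)*171 = -325*171 = -55575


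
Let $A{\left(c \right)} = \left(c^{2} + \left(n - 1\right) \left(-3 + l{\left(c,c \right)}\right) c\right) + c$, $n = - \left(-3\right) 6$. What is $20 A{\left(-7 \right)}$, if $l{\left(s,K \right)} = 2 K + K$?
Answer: $57960$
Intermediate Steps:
$l{\left(s,K \right)} = 3 K$
$n = 18$ ($n = \left(-1\right) \left(-18\right) = 18$)
$A{\left(c \right)} = c + c^{2} + c \left(-51 + 51 c\right)$ ($A{\left(c \right)} = \left(c^{2} + \left(18 - 1\right) \left(-3 + 3 c\right) c\right) + c = \left(c^{2} + 17 \left(-3 + 3 c\right) c\right) + c = \left(c^{2} + \left(-51 + 51 c\right) c\right) + c = \left(c^{2} + c \left(-51 + 51 c\right)\right) + c = c + c^{2} + c \left(-51 + 51 c\right)$)
$20 A{\left(-7 \right)} = 20 \cdot 2 \left(-7\right) \left(-25 + 26 \left(-7\right)\right) = 20 \cdot 2 \left(-7\right) \left(-25 - 182\right) = 20 \cdot 2 \left(-7\right) \left(-207\right) = 20 \cdot 2898 = 57960$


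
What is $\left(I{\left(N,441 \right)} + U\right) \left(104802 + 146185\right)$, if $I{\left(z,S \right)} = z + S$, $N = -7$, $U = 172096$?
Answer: $43302787110$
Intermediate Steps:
$I{\left(z,S \right)} = S + z$
$\left(I{\left(N,441 \right)} + U\right) \left(104802 + 146185\right) = \left(\left(441 - 7\right) + 172096\right) \left(104802 + 146185\right) = \left(434 + 172096\right) 250987 = 172530 \cdot 250987 = 43302787110$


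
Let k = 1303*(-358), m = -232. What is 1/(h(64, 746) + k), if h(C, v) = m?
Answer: -1/466706 ≈ -2.1427e-6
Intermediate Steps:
h(C, v) = -232
k = -466474
1/(h(64, 746) + k) = 1/(-232 - 466474) = 1/(-466706) = -1/466706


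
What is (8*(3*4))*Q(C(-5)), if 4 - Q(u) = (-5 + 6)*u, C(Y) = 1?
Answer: 288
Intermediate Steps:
Q(u) = 4 - u (Q(u) = 4 - (-5 + 6)*u = 4 - u)
(8*(3*4))*Q(C(-5)) = (8*(3*4))*(4 - 1*1) = (8*12)*(4 - 1) = 96*3 = 288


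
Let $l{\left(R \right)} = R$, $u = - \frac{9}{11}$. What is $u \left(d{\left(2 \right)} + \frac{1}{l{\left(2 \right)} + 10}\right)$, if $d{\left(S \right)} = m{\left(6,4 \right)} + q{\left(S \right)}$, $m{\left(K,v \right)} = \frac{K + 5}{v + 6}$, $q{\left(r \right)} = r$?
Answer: $- \frac{573}{220} \approx -2.6045$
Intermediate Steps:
$u = - \frac{9}{11}$ ($u = \left(-9\right) \frac{1}{11} = - \frac{9}{11} \approx -0.81818$)
$m{\left(K,v \right)} = \frac{5 + K}{6 + v}$
$d{\left(S \right)} = \frac{11}{10} + S$ ($d{\left(S \right)} = \frac{5 + 6}{6 + 4} + S = \frac{1}{10} \cdot 11 + S = \frac{11}{10} + S$)
$u \left(d{\left(2 \right)} + \frac{1}{l{\left(2 \right)} + 10}\right) = - \frac{9 \left(\left(\frac{11}{10} + 2\right) + \frac{1}{2 + 10}\right)}{11} = - \frac{9 \left(\frac{31}{10} + \frac{1}{12}\right)}{11} = \left(- \frac{9}{11}\right) \frac{191}{60} = - \frac{573}{220}$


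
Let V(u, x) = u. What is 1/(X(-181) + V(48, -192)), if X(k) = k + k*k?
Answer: 1/32628 ≈ 3.0649e-5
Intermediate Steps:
X(k) = k + k²
1/(X(-181) + V(48, -192)) = 1/(-181*(1 - 181) + 48) = 1/(-181*(-180) + 48) = 1/(32580 + 48) = 1/32628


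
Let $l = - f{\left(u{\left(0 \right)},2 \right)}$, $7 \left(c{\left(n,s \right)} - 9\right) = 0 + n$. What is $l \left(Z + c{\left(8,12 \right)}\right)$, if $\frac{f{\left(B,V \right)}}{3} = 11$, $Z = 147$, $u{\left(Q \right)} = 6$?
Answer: $- \frac{36300}{7} \approx -5185.7$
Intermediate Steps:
$c{\left(n,s \right)} = 9 + \frac{n}{7}$ ($c{\left(n,s \right)} = 9 + \frac{0 + n}{7} = 9 + \frac{n}{7}$)
$f{\left(B,V \right)} = 33$ ($f{\left(B,V \right)} = 3 \cdot 11 = 33$)
$l = -33$ ($l = \left(-1\right) 33 = -33$)
$l \left(Z + c{\left(8,12 \right)}\right) = - 33 \left(147 + \left(9 + \frac{1}{7} \cdot 8\right)\right) = - 33 \left(147 + \left(9 + \frac{8}{7}\right)\right) = - 33 \left(147 + \frac{71}{7}\right) = \left(-33\right) \frac{1100}{7} = - \frac{36300}{7}$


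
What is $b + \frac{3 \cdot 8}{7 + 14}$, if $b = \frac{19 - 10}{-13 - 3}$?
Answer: $\frac{65}{112} \approx 0.58036$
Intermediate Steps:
$b = - \frac{9}{16}$ ($b = \frac{9}{-16} = 9 \left(- \frac{1}{16}\right) = - \frac{9}{16} \approx -0.5625$)
$b + \frac{3 \cdot 8}{7 + 14} = - \frac{9}{16} + \frac{3 \cdot 8}{7 + 14} = - \frac{9}{16} + \frac{1}{21} \cdot 24 = - \frac{9}{16} + \frac{8}{7} = \frac{65}{112}$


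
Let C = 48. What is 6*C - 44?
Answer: 244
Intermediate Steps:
6*C - 44 = 6*48 - 44 = 288 - 44 = 244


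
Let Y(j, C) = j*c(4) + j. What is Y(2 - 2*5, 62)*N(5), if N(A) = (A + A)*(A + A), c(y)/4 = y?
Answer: -13600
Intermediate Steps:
c(y) = 4*y
Y(j, C) = 17*j (Y(j, C) = j*(4*4) + j = j*16 + j = 16*j + j = 17*j)
N(A) = 4*A**2 (N(A) = (2*A)*(2*A) = 4*A**2)
Y(2 - 2*5, 62)*N(5) = (17*(2 - 2*5))*(4*5**2) = (17*(2 - 10))*(4*25) = (17*(-8))*100 = -136*100 = -13600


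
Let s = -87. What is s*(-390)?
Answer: 33930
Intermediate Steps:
s*(-390) = -87*(-390) = 33930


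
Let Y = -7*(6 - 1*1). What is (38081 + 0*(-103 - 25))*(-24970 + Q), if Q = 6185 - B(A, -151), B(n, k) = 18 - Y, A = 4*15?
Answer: -717369878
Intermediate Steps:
Y = -35 (Y = -7*(6 - 1) = -7*5 = -35)
A = 60
B(n, k) = 53 (B(n, k) = 18 - 1*(-35) = 18 + 35 = 53)
Q = 6132 (Q = 6185 - 1*53 = 6185 - 53 = 6132)
(38081 + 0*(-103 - 25))*(-24970 + Q) = (38081 + 0*(-103 - 25))*(-24970 + 6132) = (38081 + 0*(-128))*(-18838) = (38081 + 0)*(-18838) = 38081*(-18838) = -717369878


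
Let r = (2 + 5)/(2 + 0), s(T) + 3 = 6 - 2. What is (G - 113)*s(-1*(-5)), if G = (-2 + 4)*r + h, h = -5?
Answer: -111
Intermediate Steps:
s(T) = 1 (s(T) = -3 + (6 - 2) = -3 + 4 = 1)
r = 7/2 ≈ 3.5000
G = 2 (G = (-2 + 4)*(7/2) - 5 = 2*(7/2) - 5 = 7 - 5 = 2)
(G - 113)*s(-1*(-5)) = (2 - 113)*1 = -111*1 = -111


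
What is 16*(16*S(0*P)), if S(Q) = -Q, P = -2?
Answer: 0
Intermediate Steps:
16*(16*S(0*P)) = 16*(16*(-0*(-2))) = 16*(16*(-1*0)) = 16*(16*0) = 16*0 = 0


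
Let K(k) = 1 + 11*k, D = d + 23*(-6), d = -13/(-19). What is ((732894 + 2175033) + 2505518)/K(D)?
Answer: -20571091/5736 ≈ -3586.3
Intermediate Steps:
d = 13/19 (d = -13*(-1/19) = 13/19 ≈ 0.68421)
D = -2609/19 (D = 13/19 + 23*(-6) = 13/19 - 138 = -2609/19 ≈ -137.32)
((732894 + 2175033) + 2505518)/K(D) = ((732894 + 2175033) + 2505518)/(1 + 11*(-2609/19)) = (2907927 + 2505518)/(1 - 28699/19) = 5413445/(-28680/19) = 5413445*(-19/28680) = -20571091/5736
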